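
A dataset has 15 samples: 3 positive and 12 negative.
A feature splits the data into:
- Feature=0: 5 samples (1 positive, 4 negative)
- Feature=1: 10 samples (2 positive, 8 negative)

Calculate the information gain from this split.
0.0000 bits

Information Gain = H(Y) - H(Y|Feature)

Before split:
P(positive) = 3/15 = 0.2000
H(Y) = 0.7219 bits

After split:
Feature=0: H = 0.7219 bits (weight = 5/15)
Feature=1: H = 0.7219 bits (weight = 10/15)
H(Y|Feature) = (5/15)×0.7219 + (10/15)×0.7219 = 0.7219 bits

Information Gain = 0.7219 - 0.7219 = 0.0000 bits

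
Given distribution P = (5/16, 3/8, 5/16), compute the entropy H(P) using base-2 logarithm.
1.5794 bits

Shannon entropy is H(X) = -Σ p(x) log p(x).

For P = (5/16, 3/8, 5/16):
H = -5/16 × log_2(5/16) -3/8 × log_2(3/8) -5/16 × log_2(5/16)
H = 1.5794 bits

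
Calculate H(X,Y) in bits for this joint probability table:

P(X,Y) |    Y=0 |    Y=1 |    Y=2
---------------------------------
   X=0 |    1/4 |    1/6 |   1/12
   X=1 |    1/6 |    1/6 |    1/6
2.5221 bits

Joint entropy is H(X,Y) = -Σ_{x,y} p(x,y) log p(x,y).

Summing over all non-zero entries:
H(X,Y) = -[1/4·log_2(1/4) + 1/6·log_2(1/6) + 1/12·log_2(1/12) + 1/6·log_2(1/6) + 1/6·log_2(1/6) + 1/6·log_2(1/6)]
H(X,Y) = 2.5221 bits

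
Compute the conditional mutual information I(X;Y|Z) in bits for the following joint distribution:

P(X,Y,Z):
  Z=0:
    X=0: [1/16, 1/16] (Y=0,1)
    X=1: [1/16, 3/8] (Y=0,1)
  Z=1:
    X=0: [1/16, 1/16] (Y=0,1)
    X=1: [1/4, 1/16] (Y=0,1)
0.0730 bits

Conditional mutual information: I(X;Y|Z) = H(X|Z) + H(Y|Z) - H(X,Y|Z)

H(Z) = 0.9887
H(X,Z) = 1.7962 → H(X|Z) = 0.8075
H(Y,Z) = 1.7962 → H(Y|Z) = 0.8075
H(X,Y,Z) = 2.5306 → H(X,Y|Z) = 1.5419

I(X;Y|Z) = 0.8075 + 0.8075 - 1.5419 = 0.0730 bits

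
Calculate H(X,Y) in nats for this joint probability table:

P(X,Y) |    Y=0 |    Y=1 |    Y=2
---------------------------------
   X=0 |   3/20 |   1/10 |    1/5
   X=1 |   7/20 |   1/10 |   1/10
1.6647 nats

Joint entropy is H(X,Y) = -Σ_{x,y} p(x,y) log p(x,y).

Summing over all non-zero entries:
H(X,Y) = -[3/20·log_e(3/20) + 1/10·log_e(1/10) + 1/5·log_e(1/5) + 7/20·log_e(7/20) + 1/10·log_e(1/10) + 1/10·log_e(1/10)]
H(X,Y) = 1.6647 nats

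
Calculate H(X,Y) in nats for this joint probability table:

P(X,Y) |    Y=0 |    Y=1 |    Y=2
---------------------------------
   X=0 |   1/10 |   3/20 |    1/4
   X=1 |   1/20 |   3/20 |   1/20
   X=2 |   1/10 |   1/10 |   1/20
2.0558 nats

Joint entropy is H(X,Y) = -Σ_{x,y} p(x,y) log p(x,y).

Summing over all non-zero entries:
H(X,Y) = -[1/10·log_e(1/10) + 3/20·log_e(3/20) + 1/4·log_e(1/4) + 1/20·log_e(1/20) + 3/20·log_e(3/20) + 1/20·log_e(1/20) + 1/10·log_e(1/10) + 1/10·log_e(1/10) + 1/20·log_e(1/20)]
H(X,Y) = 2.0558 nats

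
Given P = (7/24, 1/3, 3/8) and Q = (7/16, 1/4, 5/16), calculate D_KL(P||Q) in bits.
0.0664 bits

KL divergence: D_KL(P||Q) = Σ p(x) log(p(x)/q(x))

Computing term by term:
  x=0: 7/24 × log_2[(7/24)/(7/16)] = 7/24 × -0.5850 = -0.1706
  x=1: 1/3 × log_2[(1/3)/(1/4)] = 1/3 × 0.4150 = 0.1383
  x=2: 3/8 × log_2[(3/8)/(5/16)] = 3/8 × 0.2630 = 0.0986

D_KL(P||Q) = 0.0664 bits

Note: KL divergence is always non-negative and equals 0 iff P = Q.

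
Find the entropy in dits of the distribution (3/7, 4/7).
0.2966 dits

Shannon entropy is H(X) = -Σ p(x) log p(x).

For P = (3/7, 4/7):
H = -3/7 × log_10(3/7) -4/7 × log_10(4/7)
H = 0.2966 dits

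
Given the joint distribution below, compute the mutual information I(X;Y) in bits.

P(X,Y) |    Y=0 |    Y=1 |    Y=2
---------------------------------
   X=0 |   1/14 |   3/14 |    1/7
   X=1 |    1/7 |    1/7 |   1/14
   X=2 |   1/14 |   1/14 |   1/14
0.0481 bits

Mutual information: I(X;Y) = H(X) + H(Y) - H(X,Y)

Marginals:
P(X) = (3/7, 5/14, 3/14), H(X) = 1.5306 bits
P(Y) = (2/7, 3/7, 2/7), H(Y) = 1.5567 bits

Joint entropy: H(X,Y) = 3.0391 bits

I(X;Y) = 1.5306 + 1.5567 - 3.0391 = 0.0481 bits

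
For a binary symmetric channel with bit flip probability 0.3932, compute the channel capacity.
0.0332 bits

For a binary symmetric channel (BSC) with error probability p:
Capacity C = 1 - H(p) bits per symbol

where H(p) = -p log₂(p) - (1-p) log₂(1-p) is the binary entropy function.

H(0.3932) = 0.9668 bits
C = 1 - 0.9668 = 0.0332 bits per symbol

This means we can reliably transmit up to 0.0332 bits of information per channel use.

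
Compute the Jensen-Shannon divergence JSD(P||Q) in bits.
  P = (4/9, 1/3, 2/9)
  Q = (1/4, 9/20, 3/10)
0.0304 bits

Jensen-Shannon divergence is:
JSD(P||Q) = 0.5 × D_KL(P||M) + 0.5 × D_KL(Q||M)
where M = 0.5 × (P + Q) is the mixture distribution.

M = 0.5 × (4/9, 1/3, 2/9) + 0.5 × (1/4, 9/20, 3/10) = (0.347222, 0.391667, 0.261111)

D_KL(P||M) = 0.0290 bits
D_KL(Q||M) = 0.0317 bits

JSD(P||Q) = 0.5 × 0.0290 + 0.5 × 0.0317 = 0.0304 bits

Unlike KL divergence, JSD is symmetric and bounded: 0 ≤ JSD ≤ log(2).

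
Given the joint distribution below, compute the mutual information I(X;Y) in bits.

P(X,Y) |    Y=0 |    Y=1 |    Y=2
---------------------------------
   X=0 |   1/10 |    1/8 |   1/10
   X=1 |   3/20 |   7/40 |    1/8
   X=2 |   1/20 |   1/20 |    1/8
0.0387 bits

Mutual information: I(X;Y) = H(X) + H(Y) - H(X,Y)

Marginals:
P(X) = (13/40, 9/20, 9/40), H(X) = 1.5296 bits
P(Y) = (3/10, 7/20, 7/20), H(Y) = 1.5813 bits

Joint entropy: H(X,Y) = 3.0722 bits

I(X;Y) = 1.5296 + 1.5813 - 3.0722 = 0.0387 bits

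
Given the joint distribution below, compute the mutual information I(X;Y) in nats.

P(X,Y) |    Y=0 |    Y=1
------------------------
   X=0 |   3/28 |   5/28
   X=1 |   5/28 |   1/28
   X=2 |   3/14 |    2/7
0.0661 nats

Mutual information: I(X;Y) = H(X) + H(Y) - H(X,Y)

Marginals:
P(X) = (2/7, 3/14, 1/2), H(X) = 1.0346 nats
P(Y) = (1/2, 1/2), H(Y) = 0.6931 nats

Joint entropy: H(X,Y) = 1.6616 nats

I(X;Y) = 1.0346 + 0.6931 - 1.6616 = 0.0661 nats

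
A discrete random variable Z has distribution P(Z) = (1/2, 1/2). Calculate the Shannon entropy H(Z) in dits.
0.3010 dits

Shannon entropy is H(X) = -Σ p(x) log p(x).

For P = (1/2, 1/2):
H = -1/2 × log_10(1/2) -1/2 × log_10(1/2)
H = 0.3010 dits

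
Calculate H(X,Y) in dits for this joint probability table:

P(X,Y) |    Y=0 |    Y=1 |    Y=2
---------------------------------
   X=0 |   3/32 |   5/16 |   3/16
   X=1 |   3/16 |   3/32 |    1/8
0.7361 dits

Joint entropy is H(X,Y) = -Σ_{x,y} p(x,y) log p(x,y).

Summing over all non-zero entries:
H(X,Y) = -[3/32·log_10(3/32) + 5/16·log_10(5/16) + 3/16·log_10(3/16) + 3/16·log_10(3/16) + 3/32·log_10(3/32) + 1/8·log_10(1/8)]
H(X,Y) = 0.7361 dits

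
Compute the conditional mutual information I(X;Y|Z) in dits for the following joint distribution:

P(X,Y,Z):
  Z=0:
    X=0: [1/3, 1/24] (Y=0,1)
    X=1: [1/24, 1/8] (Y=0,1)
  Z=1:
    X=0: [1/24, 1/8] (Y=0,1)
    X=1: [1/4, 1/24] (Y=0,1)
0.0855 dits

Conditional mutual information: I(X;Y|Z) = H(X|Z) + H(Y|Z) - H(X,Y|Z)

H(Z) = 0.2995
H(X,Z) = 0.5752 → H(X|Z) = 0.2757
H(Y,Z) = 0.5752 → H(Y|Z) = 0.2757
H(X,Y,Z) = 0.7654 → H(X,Y|Z) = 0.4658

I(X;Y|Z) = 0.2757 + 0.2757 - 0.4658 = 0.0855 dits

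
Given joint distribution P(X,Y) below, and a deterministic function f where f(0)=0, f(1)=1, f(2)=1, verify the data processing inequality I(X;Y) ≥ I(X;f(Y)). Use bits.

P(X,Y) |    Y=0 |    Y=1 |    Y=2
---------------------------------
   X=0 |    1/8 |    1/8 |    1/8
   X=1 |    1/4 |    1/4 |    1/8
I(X;Y) = 0.0157, I(X;f(Y)) = 0.0032, inequality holds: 0.0157 ≥ 0.0032

Data Processing Inequality: For any Markov chain X → Y → Z, we have I(X;Y) ≥ I(X;Z).

Here Z = f(Y) is a deterministic function of Y, forming X → Y → Z.

Original I(X;Y) = 0.0157 bits

After applying f:
P(X,Z) where Z=f(Y):
- P(X,Z=0) = P(X,Y=0)
- P(X,Z=1) = P(X,Y=1) + P(X,Y=2)

I(X;Z) = I(X;f(Y)) = 0.0032 bits

Verification: 0.0157 ≥ 0.0032 ✓

Information cannot be created by processing; the function f can only lose information about X.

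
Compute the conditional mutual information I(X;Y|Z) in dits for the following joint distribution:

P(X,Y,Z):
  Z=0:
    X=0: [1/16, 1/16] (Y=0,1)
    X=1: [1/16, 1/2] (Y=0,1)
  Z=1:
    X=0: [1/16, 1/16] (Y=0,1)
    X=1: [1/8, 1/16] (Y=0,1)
0.0206 dits

Conditional mutual information: I(X;Y|Z) = H(X|Z) + H(Y|Z) - H(X,Y|Z)

H(Z) = 0.2697
H(X,Z) = 0.5026 → H(X|Z) = 0.2329
H(Y,Z) = 0.5026 → H(Y|Z) = 0.2329
H(X,Y,Z) = 0.7149 → H(X,Y|Z) = 0.4452

I(X;Y|Z) = 0.2329 + 0.2329 - 0.4452 = 0.0206 dits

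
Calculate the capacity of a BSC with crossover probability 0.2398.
0.2053 bits

For a binary symmetric channel (BSC) with error probability p:
Capacity C = 1 - H(p) bits per symbol

where H(p) = -p log₂(p) - (1-p) log₂(1-p) is the binary entropy function.

H(0.2398) = 0.7947 bits
C = 1 - 0.7947 = 0.2053 bits per symbol

This means we can reliably transmit up to 0.2053 bits of information per channel use.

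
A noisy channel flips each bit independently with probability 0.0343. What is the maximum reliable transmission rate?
0.7845 bits

For a binary symmetric channel (BSC) with error probability p:
Capacity C = 1 - H(p) bits per symbol

where H(p) = -p log₂(p) - (1-p) log₂(1-p) is the binary entropy function.

H(0.0343) = 0.2155 bits
C = 1 - 0.2155 = 0.7845 bits per symbol

This means we can reliably transmit up to 0.7845 bits of information per channel use.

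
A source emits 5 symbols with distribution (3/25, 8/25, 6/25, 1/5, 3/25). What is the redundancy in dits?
0.0311 dits

Redundancy measures how far a source is from maximum entropy:
R = H_max - H(X)

Maximum entropy for 5 symbols: H_max = log_10(5) = 0.6990 dits
Actual entropy: H(X) = 0.6679 dits
Redundancy: R = 0.6990 - 0.6679 = 0.0311 dits

This redundancy represents potential for compression: the source could be compressed by 0.0311 dits per symbol.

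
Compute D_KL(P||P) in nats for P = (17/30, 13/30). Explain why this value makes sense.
0.0000 nats

KL divergence satisfies the Gibbs inequality: D_KL(P||Q) ≥ 0 for all distributions P, Q.

D_KL(P||Q) = Σ p(x) log(p(x)/q(x))
Each term is p(x) × log_e(p(x)/p(x)) = p(x) × log_e(1) = 0, so the sum is 0.
D_KL(P||Q) = 0.0000 nats

When P = Q, the KL divergence is exactly 0, as there is no 'divergence' between identical distributions.

This non-negativity is a fundamental property: relative entropy cannot be negative because it measures how different Q is from P.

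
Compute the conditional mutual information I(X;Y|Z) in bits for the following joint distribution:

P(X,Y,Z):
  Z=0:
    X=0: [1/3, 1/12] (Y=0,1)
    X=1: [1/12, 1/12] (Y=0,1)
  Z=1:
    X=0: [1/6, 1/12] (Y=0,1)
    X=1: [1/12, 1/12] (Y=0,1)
0.0443 bits

Conditional mutual information: I(X;Y|Z) = H(X|Z) + H(Y|Z) - H(X,Y|Z)

H(Z) = 0.9799
H(X,Z) = 1.8879 → H(X|Z) = 0.9080
H(Y,Z) = 1.8879 → H(Y|Z) = 0.9080
H(X,Y,Z) = 2.7516 → H(X,Y|Z) = 1.7718

I(X;Y|Z) = 0.9080 + 0.9080 - 1.7718 = 0.0443 bits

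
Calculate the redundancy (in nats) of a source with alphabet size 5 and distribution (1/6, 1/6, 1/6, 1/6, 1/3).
0.0487 nats

Redundancy measures how far a source is from maximum entropy:
R = H_max - H(X)

Maximum entropy for 5 symbols: H_max = log_e(5) = 1.6094 nats
Actual entropy: H(X) = 1.5607 nats
Redundancy: R = 1.6094 - 1.5607 = 0.0487 nats

This redundancy represents potential for compression: the source could be compressed by 0.0487 nats per symbol.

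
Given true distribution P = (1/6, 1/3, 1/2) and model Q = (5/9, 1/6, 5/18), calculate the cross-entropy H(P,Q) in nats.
1.3357 nats

Cross-entropy: H(P,Q) = -Σ p(x) log q(x)

Alternatively: H(P,Q) = H(P) + D_KL(P||Q)
H(P) = 1.0114 nats
D_KL(P||Q) = 0.3243 nats

H(P,Q) = 1.0114 + 0.3243 = 1.3357 nats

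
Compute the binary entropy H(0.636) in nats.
0.6557 nats

The binary entropy function is:
H(p) = -p log(p) - (1-p) log(1-p)

H(0.636) = -0.636 × log_e(0.636) - 0.364 × log_e(0.364)
H(0.636) = 0.6557 nats

Note: Binary entropy is maximized at p=0.5 (H=1 bit) and minimized at p=0 or p=1 (H=0).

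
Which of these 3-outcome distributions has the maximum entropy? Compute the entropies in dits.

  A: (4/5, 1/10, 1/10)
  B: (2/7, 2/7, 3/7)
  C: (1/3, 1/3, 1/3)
C

For a discrete distribution over n outcomes, entropy is maximized by the uniform distribution.

Computing entropies:
H(A) = 0.2775 dits
H(B) = 0.4686 dits
H(C) = 0.4771 dits

The uniform distribution (where all probabilities equal 1/3) achieves the maximum entropy of log_10(3) = 0.4771 dits.

Distribution C has the highest entropy.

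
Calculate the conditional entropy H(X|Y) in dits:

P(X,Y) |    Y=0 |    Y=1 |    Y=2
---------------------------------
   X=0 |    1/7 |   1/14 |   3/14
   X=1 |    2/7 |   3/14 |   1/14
0.2580 dits

Using the chain rule: H(X|Y) = H(X,Y) - H(Y)

First, compute H(X,Y) = 0.7266 dits

Marginal P(Y) = (3/7, 2/7, 2/7)
H(Y) = 0.4686 dits

H(X|Y) = H(X,Y) - H(Y) = 0.7266 - 0.4686 = 0.2580 dits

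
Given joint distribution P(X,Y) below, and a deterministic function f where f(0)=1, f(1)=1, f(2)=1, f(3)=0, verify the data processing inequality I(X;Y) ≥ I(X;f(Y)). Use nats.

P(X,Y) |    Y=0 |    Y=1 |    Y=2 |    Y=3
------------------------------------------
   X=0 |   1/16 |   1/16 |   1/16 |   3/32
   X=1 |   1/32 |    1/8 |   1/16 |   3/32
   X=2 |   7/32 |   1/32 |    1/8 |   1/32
I(X;Y) = 0.1470, I(X;f(Y)) = 0.0452, inequality holds: 0.1470 ≥ 0.0452

Data Processing Inequality: For any Markov chain X → Y → Z, we have I(X;Y) ≥ I(X;Z).

Here Z = f(Y) is a deterministic function of Y, forming X → Y → Z.

Original I(X;Y) = 0.1470 nats

After applying f:
P(X,Z) where Z=f(Y):
- P(X,Z=0) = P(X,Y=3)
- P(X,Z=1) = P(X,Y=0) + P(X,Y=1) + P(X,Y=2)

I(X;Z) = I(X;f(Y)) = 0.0452 nats

Verification: 0.1470 ≥ 0.0452 ✓

Information cannot be created by processing; the function f can only lose information about X.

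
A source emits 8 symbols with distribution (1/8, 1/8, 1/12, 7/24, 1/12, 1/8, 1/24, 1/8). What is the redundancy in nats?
0.1338 nats

Redundancy measures how far a source is from maximum entropy:
R = H_max - H(X)

Maximum entropy for 8 symbols: H_max = log_e(8) = 2.0794 nats
Actual entropy: H(X) = 1.9457 nats
Redundancy: R = 2.0794 - 1.9457 = 0.1338 nats

This redundancy represents potential for compression: the source could be compressed by 0.1338 nats per symbol.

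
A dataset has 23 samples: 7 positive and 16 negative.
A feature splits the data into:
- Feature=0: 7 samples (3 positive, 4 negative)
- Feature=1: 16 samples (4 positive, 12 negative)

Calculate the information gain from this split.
0.0223 bits

Information Gain = H(Y) - H(Y|Feature)

Before split:
P(positive) = 7/23 = 0.3043
H(Y) = 0.8865 bits

After split:
Feature=0: H = 0.9852 bits (weight = 7/23)
Feature=1: H = 0.8113 bits (weight = 16/23)
H(Y|Feature) = (7/23)×0.9852 + (16/23)×0.8113 = 0.8642 bits

Information Gain = 0.8865 - 0.8642 = 0.0223 bits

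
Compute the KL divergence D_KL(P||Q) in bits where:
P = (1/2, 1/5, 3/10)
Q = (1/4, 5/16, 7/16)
0.2079 bits

KL divergence: D_KL(P||Q) = Σ p(x) log(p(x)/q(x))

Computing term by term:
  x=0: 1/2 × log_2[(1/2)/(1/4)] = 1/2 × 1.0000 = 0.5000
  x=1: 1/5 × log_2[(1/5)/(5/16)] = 1/5 × -0.6439 = -0.1288
  x=2: 3/10 × log_2[(3/10)/(7/16)] = 3/10 × -0.5443 = -0.1633

D_KL(P||Q) = 0.2079 bits

Note: KL divergence is always non-negative and equals 0 iff P = Q.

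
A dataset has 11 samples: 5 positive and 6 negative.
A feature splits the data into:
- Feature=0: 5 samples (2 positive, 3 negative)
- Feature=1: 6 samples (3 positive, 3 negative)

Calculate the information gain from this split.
0.0072 bits

Information Gain = H(Y) - H(Y|Feature)

Before split:
P(positive) = 5/11 = 0.4545
H(Y) = 0.9940 bits

After split:
Feature=0: H = 0.9710 bits (weight = 5/11)
Feature=1: H = 1.0000 bits (weight = 6/11)
H(Y|Feature) = (5/11)×0.9710 + (6/11)×1.0000 = 0.9868 bits

Information Gain = 0.9940 - 0.9868 = 0.0072 bits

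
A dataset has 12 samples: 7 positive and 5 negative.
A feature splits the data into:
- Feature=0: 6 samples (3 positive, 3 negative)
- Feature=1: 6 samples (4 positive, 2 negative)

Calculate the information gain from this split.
0.0207 bits

Information Gain = H(Y) - H(Y|Feature)

Before split:
P(positive) = 7/12 = 0.5833
H(Y) = 0.9799 bits

After split:
Feature=0: H = 1.0000 bits (weight = 6/12)
Feature=1: H = 0.9183 bits (weight = 6/12)
H(Y|Feature) = (6/12)×1.0000 + (6/12)×0.9183 = 0.9591 bits

Information Gain = 0.9799 - 0.9591 = 0.0207 bits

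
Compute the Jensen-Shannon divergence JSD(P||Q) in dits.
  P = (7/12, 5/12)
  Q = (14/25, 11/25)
0.0001 dits

Jensen-Shannon divergence is:
JSD(P||Q) = 0.5 × D_KL(P||M) + 0.5 × D_KL(Q||M)
where M = 0.5 × (P + Q) is the mixture distribution.

M = 0.5 × (7/12, 5/12) + 0.5 × (14/25, 11/25) = (0.571667, 0.428333)

D_KL(P||M) = 0.0001 dits
D_KL(Q||M) = 0.0001 dits

JSD(P||Q) = 0.5 × 0.0001 + 0.5 × 0.0001 = 0.0001 dits

Unlike KL divergence, JSD is symmetric and bounded: 0 ≤ JSD ≤ log(2).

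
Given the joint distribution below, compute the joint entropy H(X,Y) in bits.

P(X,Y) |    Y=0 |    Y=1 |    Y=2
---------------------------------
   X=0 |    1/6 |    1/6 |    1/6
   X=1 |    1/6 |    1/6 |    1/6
2.5850 bits

Joint entropy is H(X,Y) = -Σ_{x,y} p(x,y) log p(x,y).

Summing over all non-zero entries:
H(X,Y) = -[1/6·log_2(1/6) + 1/6·log_2(1/6) + 1/6·log_2(1/6) + 1/6·log_2(1/6) + 1/6·log_2(1/6) + 1/6·log_2(1/6)]
H(X,Y) = 2.5850 bits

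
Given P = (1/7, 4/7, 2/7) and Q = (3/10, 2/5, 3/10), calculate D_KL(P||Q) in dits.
0.0364 dits

KL divergence: D_KL(P||Q) = Σ p(x) log(p(x)/q(x))

Computing term by term:
  x=0: 1/7 × log_10[(1/7)/(3/10)] = 1/7 × -0.3222 = -0.0460
  x=1: 4/7 × log_10[(4/7)/(2/5)] = 4/7 × 0.1549 = 0.0885
  x=2: 2/7 × log_10[(2/7)/(3/10)] = 2/7 × -0.0212 = -0.0061

D_KL(P||Q) = 0.0364 dits

Note: KL divergence is always non-negative and equals 0 iff P = Q.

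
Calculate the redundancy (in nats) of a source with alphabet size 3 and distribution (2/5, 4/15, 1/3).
0.0134 nats

Redundancy measures how far a source is from maximum entropy:
R = H_max - H(X)

Maximum entropy for 3 symbols: H_max = log_e(3) = 1.0986 nats
Actual entropy: H(X) = 1.0852 nats
Redundancy: R = 1.0986 - 1.0852 = 0.0134 nats

This redundancy represents potential for compression: the source could be compressed by 0.0134 nats per symbol.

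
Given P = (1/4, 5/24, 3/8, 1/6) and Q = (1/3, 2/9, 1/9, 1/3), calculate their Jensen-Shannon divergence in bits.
0.0795 bits

Jensen-Shannon divergence is:
JSD(P||Q) = 0.5 × D_KL(P||M) + 0.5 × D_KL(Q||M)
where M = 0.5 × (P + Q) is the mixture distribution.

M = 0.5 × (1/4, 5/24, 3/8, 1/6) + 0.5 × (1/3, 2/9, 1/9, 1/3) = (7/24, 0.215278, 0.243056, 1/4)

D_KL(P||M) = 0.0717 bits
D_KL(Q||M) = 0.0873 bits

JSD(P||Q) = 0.5 × 0.0717 + 0.5 × 0.0873 = 0.0795 bits

Unlike KL divergence, JSD is symmetric and bounded: 0 ≤ JSD ≤ log(2).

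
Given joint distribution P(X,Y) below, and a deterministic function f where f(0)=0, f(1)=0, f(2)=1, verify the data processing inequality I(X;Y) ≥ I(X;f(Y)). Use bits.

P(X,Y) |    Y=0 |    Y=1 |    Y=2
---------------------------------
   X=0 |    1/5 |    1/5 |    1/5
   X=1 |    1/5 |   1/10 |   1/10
I(X;Y) = 0.0200, I(X;f(Y)) = 0.0058, inequality holds: 0.0200 ≥ 0.0058

Data Processing Inequality: For any Markov chain X → Y → Z, we have I(X;Y) ≥ I(X;Z).

Here Z = f(Y) is a deterministic function of Y, forming X → Y → Z.

Original I(X;Y) = 0.0200 bits

After applying f:
P(X,Z) where Z=f(Y):
- P(X,Z=0) = P(X,Y=0) + P(X,Y=1)
- P(X,Z=1) = P(X,Y=2)

I(X;Z) = I(X;f(Y)) = 0.0058 bits

Verification: 0.0200 ≥ 0.0058 ✓

Information cannot be created by processing; the function f can only lose information about X.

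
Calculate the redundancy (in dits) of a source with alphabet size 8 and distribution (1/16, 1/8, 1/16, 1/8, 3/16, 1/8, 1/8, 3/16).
0.0284 dits

Redundancy measures how far a source is from maximum entropy:
R = H_max - H(X)

Maximum entropy for 8 symbols: H_max = log_10(8) = 0.9031 dits
Actual entropy: H(X) = 0.8747 dits
Redundancy: R = 0.9031 - 0.8747 = 0.0284 dits

This redundancy represents potential for compression: the source could be compressed by 0.0284 dits per symbol.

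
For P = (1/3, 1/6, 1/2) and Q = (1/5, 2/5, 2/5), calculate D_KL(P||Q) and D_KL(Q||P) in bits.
D_KL(P||Q) = 0.1961, D_KL(Q||P) = 0.2290

KL divergence is not symmetric: D_KL(P||Q) ≠ D_KL(Q||P) in general.

D_KL(P||Q) = 0.1961 bits
D_KL(Q||P) = 0.2290 bits

No, they are not equal!

This asymmetry is why KL divergence is not a true distance metric.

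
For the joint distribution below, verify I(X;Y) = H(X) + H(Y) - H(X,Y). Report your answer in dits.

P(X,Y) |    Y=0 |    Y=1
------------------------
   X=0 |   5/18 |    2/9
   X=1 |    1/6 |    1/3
I(X;Y) = 0.0110 dits

Mutual information has multiple equivalent forms:
- I(X;Y) = H(X) - H(X|Y)
- I(X;Y) = H(Y) - H(Y|X)
- I(X;Y) = H(X) + H(Y) - H(X,Y)

Computing all quantities:
H(X) = 0.3010, H(Y) = 0.2983, H(X,Y) = 0.5884
H(X|Y) = 0.2901, H(Y|X) = 0.2874

Verification:
H(X) - H(X|Y) = 0.3010 - 0.2901 = 0.0110
H(Y) - H(Y|X) = 0.2983 - 0.2874 = 0.0110
H(X) + H(Y) - H(X,Y) = 0.3010 + 0.2983 - 0.5884 = 0.0110

All forms give I(X;Y) = 0.0110 dits. ✓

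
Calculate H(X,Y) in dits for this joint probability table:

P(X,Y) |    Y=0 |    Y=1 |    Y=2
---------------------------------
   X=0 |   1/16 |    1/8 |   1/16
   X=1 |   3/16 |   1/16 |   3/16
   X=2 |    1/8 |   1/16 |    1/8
0.9123 dits

Joint entropy is H(X,Y) = -Σ_{x,y} p(x,y) log p(x,y).

Summing over all non-zero entries:
H(X,Y) = -[1/16·log_10(1/16) + 1/8·log_10(1/8) + 1/16·log_10(1/16) + 3/16·log_10(3/16) + 1/16·log_10(1/16) + 3/16·log_10(3/16) + 1/8·log_10(1/8) + 1/16·log_10(1/16) + 1/8·log_10(1/8)]
H(X,Y) = 0.9123 dits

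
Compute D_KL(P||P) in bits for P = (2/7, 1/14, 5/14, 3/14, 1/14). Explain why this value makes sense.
0.0000 bits

KL divergence satisfies the Gibbs inequality: D_KL(P||Q) ≥ 0 for all distributions P, Q.

D_KL(P||Q) = Σ p(x) log(p(x)/q(x))
Each term is p(x) × log_2(p(x)/p(x)) = p(x) × log_2(1) = 0, so the sum is 0.
D_KL(P||Q) = 0.0000 bits

When P = Q, the KL divergence is exactly 0, as there is no 'divergence' between identical distributions.

This non-negativity is a fundamental property: relative entropy cannot be negative because it measures how different Q is from P.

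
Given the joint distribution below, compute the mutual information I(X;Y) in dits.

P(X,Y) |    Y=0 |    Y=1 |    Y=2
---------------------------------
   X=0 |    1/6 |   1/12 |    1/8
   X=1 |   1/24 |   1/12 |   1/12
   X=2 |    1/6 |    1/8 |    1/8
0.0096 dits

Mutual information: I(X;Y) = H(X) + H(Y) - H(X,Y)

Marginals:
P(X) = (3/8, 5/24, 5/12), H(X) = 0.4601 dits
P(Y) = (3/8, 7/24, 1/3), H(Y) = 0.4749 dits

Joint entropy: H(X,Y) = 0.9253 dits

I(X;Y) = 0.4601 + 0.4749 - 0.9253 = 0.0096 dits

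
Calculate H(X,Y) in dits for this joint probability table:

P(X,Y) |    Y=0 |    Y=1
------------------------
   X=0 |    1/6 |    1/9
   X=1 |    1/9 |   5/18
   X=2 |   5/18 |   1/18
0.7205 dits

Joint entropy is H(X,Y) = -Σ_{x,y} p(x,y) log p(x,y).

Summing over all non-zero entries:
H(X,Y) = -[1/6·log_10(1/6) + 1/9·log_10(1/9) + 1/9·log_10(1/9) + 5/18·log_10(5/18) + 5/18·log_10(5/18) + 1/18·log_10(1/18)]
H(X,Y) = 0.7205 dits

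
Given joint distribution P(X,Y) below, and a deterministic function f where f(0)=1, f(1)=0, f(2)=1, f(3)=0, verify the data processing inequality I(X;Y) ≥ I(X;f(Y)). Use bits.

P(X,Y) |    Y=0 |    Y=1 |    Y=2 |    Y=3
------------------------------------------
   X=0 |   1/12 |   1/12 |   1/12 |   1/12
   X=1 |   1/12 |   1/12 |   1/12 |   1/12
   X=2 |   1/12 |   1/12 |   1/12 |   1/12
I(X;Y) = 0.0000, I(X;f(Y)) = 0.0000, inequality holds: 0.0000 ≥ 0.0000

Data Processing Inequality: For any Markov chain X → Y → Z, we have I(X;Y) ≥ I(X;Z).

Here Z = f(Y) is a deterministic function of Y, forming X → Y → Z.

Original I(X;Y) = 0.0000 bits

After applying f:
P(X,Z) where Z=f(Y):
- P(X,Z=0) = P(X,Y=1) + P(X,Y=3)
- P(X,Z=1) = P(X,Y=0) + P(X,Y=2)

I(X;Z) = I(X;f(Y)) = 0.0000 bits

Verification: 0.0000 ≥ 0.0000 ✓

Information cannot be created by processing; the function f can only lose information about X.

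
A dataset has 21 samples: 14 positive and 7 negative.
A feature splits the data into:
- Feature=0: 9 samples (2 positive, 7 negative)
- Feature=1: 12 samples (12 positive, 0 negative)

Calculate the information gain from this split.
0.5908 bits

Information Gain = H(Y) - H(Y|Feature)

Before split:
P(positive) = 14/21 = 0.6667
H(Y) = 0.9183 bits

After split:
Feature=0: H = 0.7642 bits (weight = 9/21)
Feature=1: H = 0.0000 bits (weight = 12/21)
H(Y|Feature) = (9/21)×0.7642 + (12/21)×0.0000 = 0.3275 bits

Information Gain = 0.9183 - 0.3275 = 0.5908 bits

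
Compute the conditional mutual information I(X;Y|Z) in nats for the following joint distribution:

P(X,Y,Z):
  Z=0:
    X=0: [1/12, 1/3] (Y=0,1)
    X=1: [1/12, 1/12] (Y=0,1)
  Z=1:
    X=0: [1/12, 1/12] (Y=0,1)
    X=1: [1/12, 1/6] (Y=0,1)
0.0307 nats

Conditional mutual information: I(X;Y|Z) = H(X|Z) + H(Y|Z) - H(X,Y|Z)

H(Z) = 0.6792
H(X,Z) = 1.3086 → H(X|Z) = 0.6294
H(Y,Z) = 1.3086 → H(Y|Z) = 0.6294
H(X,Y,Z) = 1.9073 → H(X,Y|Z) = 1.2281

I(X;Y|Z) = 0.6294 + 0.6294 - 1.2281 = 0.0307 nats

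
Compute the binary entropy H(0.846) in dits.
0.1866 dits

The binary entropy function is:
H(p) = -p log(p) - (1-p) log(1-p)

H(0.846) = -0.846 × log_10(0.846) - 0.154 × log_10(0.154)
H(0.846) = 0.1866 dits

Note: Binary entropy is maximized at p=0.5 (H=1 bit) and minimized at p=0 or p=1 (H=0).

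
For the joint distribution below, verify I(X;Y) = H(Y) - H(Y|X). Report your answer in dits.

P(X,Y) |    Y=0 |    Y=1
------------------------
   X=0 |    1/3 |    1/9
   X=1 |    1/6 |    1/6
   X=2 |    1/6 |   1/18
I(X;Y) = 0.0133 dits

Mutual information has multiple equivalent forms:
- I(X;Y) = H(X) - H(X|Y)
- I(X;Y) = H(Y) - H(Y|X)
- I(X;Y) = H(X) + H(Y) - H(X,Y)

Computing all quantities:
H(X) = 0.4607, H(Y) = 0.2764, H(X,Y) = 0.7239
H(X|Y) = 0.4474, H(Y|X) = 0.2632

Verification:
H(X) - H(X|Y) = 0.4607 - 0.4474 = 0.0133
H(Y) - H(Y|X) = 0.2764 - 0.2632 = 0.0133
H(X) + H(Y) - H(X,Y) = 0.4607 + 0.2764 - 0.7239 = 0.0133

All forms give I(X;Y) = 0.0133 dits. ✓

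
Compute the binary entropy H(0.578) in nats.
0.6809 nats

The binary entropy function is:
H(p) = -p log(p) - (1-p) log(1-p)

H(0.578) = -0.578 × log_e(0.578) - 0.422 × log_e(0.422)
H(0.578) = 0.6809 nats

Note: Binary entropy is maximized at p=0.5 (H=1 bit) and minimized at p=0 or p=1 (H=0).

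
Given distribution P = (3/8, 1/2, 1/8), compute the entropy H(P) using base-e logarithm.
0.9743 nats

Shannon entropy is H(X) = -Σ p(x) log p(x).

For P = (3/8, 1/2, 1/8):
H = -3/8 × log_e(3/8) -1/2 × log_e(1/2) -1/8 × log_e(1/8)
H = 0.9743 nats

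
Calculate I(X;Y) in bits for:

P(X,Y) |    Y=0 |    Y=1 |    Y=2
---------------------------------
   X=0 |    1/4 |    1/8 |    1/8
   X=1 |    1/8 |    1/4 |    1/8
0.0613 bits

Mutual information: I(X;Y) = H(X) + H(Y) - H(X,Y)

Marginals:
P(X) = (1/2, 1/2), H(X) = 1.0000 bits
P(Y) = (3/8, 3/8, 1/4), H(Y) = 1.5613 bits

Joint entropy: H(X,Y) = 2.5000 bits

I(X;Y) = 1.0000 + 1.5613 - 2.5000 = 0.0613 bits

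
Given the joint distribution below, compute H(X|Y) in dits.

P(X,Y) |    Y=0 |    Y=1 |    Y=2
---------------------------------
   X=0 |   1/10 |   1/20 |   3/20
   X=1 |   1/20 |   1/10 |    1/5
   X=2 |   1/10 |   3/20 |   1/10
0.4536 dits

Using the chain rule: H(X|Y) = H(X,Y) - H(Y)

First, compute H(X,Y) = 0.9171 dits

Marginal P(Y) = (1/4, 3/10, 9/20)
H(Y) = 0.4634 dits

H(X|Y) = H(X,Y) - H(Y) = 0.9171 - 0.4634 = 0.4536 dits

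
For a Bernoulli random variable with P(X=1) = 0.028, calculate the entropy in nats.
0.1277 nats

The binary entropy function is:
H(p) = -p log(p) - (1-p) log(1-p)

H(0.028) = -0.028 × log_e(0.028) - 0.972 × log_e(0.972)
H(0.028) = 0.1277 nats

Note: Binary entropy is maximized at p=0.5 (H=1 bit) and minimized at p=0 or p=1 (H=0).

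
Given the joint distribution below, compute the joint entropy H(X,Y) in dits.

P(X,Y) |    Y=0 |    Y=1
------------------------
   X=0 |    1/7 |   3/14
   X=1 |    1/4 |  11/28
0.5740 dits

Joint entropy is H(X,Y) = -Σ_{x,y} p(x,y) log p(x,y).

Summing over all non-zero entries:
H(X,Y) = -[1/7·log_10(1/7) + 3/14·log_10(3/14) + 1/4·log_10(1/4) + 11/28·log_10(11/28)]
H(X,Y) = 0.5740 dits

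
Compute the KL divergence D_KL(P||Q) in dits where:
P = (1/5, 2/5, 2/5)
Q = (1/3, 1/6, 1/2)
0.0690 dits

KL divergence: D_KL(P||Q) = Σ p(x) log(p(x)/q(x))

Computing term by term:
  x=0: 1/5 × log_10[(1/5)/(1/3)] = 1/5 × -0.2218 = -0.0444
  x=1: 2/5 × log_10[(2/5)/(1/6)] = 2/5 × 0.3802 = 0.1521
  x=2: 2/5 × log_10[(2/5)/(1/2)] = 2/5 × -0.0969 = -0.0388

D_KL(P||Q) = 0.0690 dits

Note: KL divergence is always non-negative and equals 0 iff P = Q.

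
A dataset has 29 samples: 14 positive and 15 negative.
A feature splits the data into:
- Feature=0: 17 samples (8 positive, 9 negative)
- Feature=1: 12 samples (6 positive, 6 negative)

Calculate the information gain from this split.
0.0006 bits

Information Gain = H(Y) - H(Y|Feature)

Before split:
P(positive) = 14/29 = 0.4828
H(Y) = 0.9991 bits

After split:
Feature=0: H = 0.9975 bits (weight = 17/29)
Feature=1: H = 1.0000 bits (weight = 12/29)
H(Y|Feature) = (17/29)×0.9975 + (12/29)×1.0000 = 0.9985 bits

Information Gain = 0.9991 - 0.9985 = 0.0006 bits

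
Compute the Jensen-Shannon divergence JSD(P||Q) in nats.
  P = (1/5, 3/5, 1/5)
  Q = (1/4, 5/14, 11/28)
0.0329 nats

Jensen-Shannon divergence is:
JSD(P||Q) = 0.5 × D_KL(P||M) + 0.5 × D_KL(Q||M)
where M = 0.5 × (P + Q) is the mixture distribution.

M = 0.5 × (1/5, 3/5, 1/5) + 0.5 × (1/4, 5/14, 11/28) = (9/40, 0.478571, 0.296429)

D_KL(P||M) = 0.0334 nats
D_KL(Q||M) = 0.0325 nats

JSD(P||Q) = 0.5 × 0.0334 + 0.5 × 0.0325 = 0.0329 nats

Unlike KL divergence, JSD is symmetric and bounded: 0 ≤ JSD ≤ log(2).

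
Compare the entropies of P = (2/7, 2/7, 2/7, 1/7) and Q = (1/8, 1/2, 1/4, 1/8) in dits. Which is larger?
P

Computing entropies in dits:
H(P) = 0.5871
H(Q) = 0.5268

Distribution P has higher entropy.

Intuition: The distribution closer to uniform (more spread out) has higher entropy.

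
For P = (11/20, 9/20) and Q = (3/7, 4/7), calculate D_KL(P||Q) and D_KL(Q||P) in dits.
D_KL(P||Q) = 0.0129, D_KL(Q||P) = 0.0129

KL divergence is not symmetric: D_KL(P||Q) ≠ D_KL(Q||P) in general.

D_KL(P||Q) = 0.0129 dits
D_KL(Q||P) = 0.0129 dits

In this case they happen to be equal (to 4 decimal places).

This asymmetry is why KL divergence is not a true distance metric.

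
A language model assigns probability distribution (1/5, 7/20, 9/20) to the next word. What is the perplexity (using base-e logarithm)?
2.8538

Perplexity is e^H (or exp(H) for natural log).

First, H = -Σ p log p = 1.0487 nats
Perplexity = e^1.0487 = 2.8538

Interpretation: The model's uncertainty is equivalent to choosing uniformly among 2.9 options.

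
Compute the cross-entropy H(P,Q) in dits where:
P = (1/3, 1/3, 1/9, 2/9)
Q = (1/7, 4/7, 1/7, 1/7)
0.6444 dits

Cross-entropy: H(P,Q) = -Σ p(x) log q(x)

Alternatively: H(P,Q) = H(P) + D_KL(P||Q)
H(P) = 0.5693 dits
D_KL(P||Q) = 0.0751 dits

H(P,Q) = 0.5693 + 0.0751 = 0.6444 dits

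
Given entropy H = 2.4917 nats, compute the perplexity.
12.0818

Perplexity is e^H (or exp(H) for natural log).

H = 2.4917 nats
Perplexity = e^2.4917 = 12.0818

Interpretation: The model's uncertainty is equivalent to choosing uniformly among 12.1 options.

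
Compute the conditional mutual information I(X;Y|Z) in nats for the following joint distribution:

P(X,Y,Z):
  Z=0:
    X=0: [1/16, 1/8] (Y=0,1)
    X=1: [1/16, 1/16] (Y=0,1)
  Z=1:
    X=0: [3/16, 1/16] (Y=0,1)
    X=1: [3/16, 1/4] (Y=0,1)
0.0387 nats

Conditional mutual information: I(X;Y|Z) = H(X|Z) + H(Y|Z) - H(X,Y|Z)

H(Z) = 0.6211
H(X,Z) = 1.2820 → H(X|Z) = 0.6610
H(Y,Z) = 1.3051 → H(Y|Z) = 0.6840
H(X,Y,Z) = 1.9274 → H(X,Y|Z) = 1.3063

I(X;Y|Z) = 0.6610 + 0.6840 - 1.3063 = 0.0387 nats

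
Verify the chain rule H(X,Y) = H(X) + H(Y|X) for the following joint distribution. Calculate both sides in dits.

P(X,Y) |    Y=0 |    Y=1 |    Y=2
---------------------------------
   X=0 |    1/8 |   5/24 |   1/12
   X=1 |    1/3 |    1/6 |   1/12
H(X,Y) = 0.7234, H(X) = 0.2950, H(Y|X) = 0.4284 (all in dits)

Chain rule: H(X,Y) = H(X) + H(Y|X)

Left side — joint entropy directly:
H(X,Y) = -Σ p(x,y) log p(x,y) = 0.7234 dits

Right side — compute H(Y|X) from the conditional distributions:
P(X) = (5/12, 7/12), so H(X) = 0.2950 dits
H(Y|X) = Σ_x P(X=x) · H(Y|X=x):
  P(Y|X=0) = (3/10, 1/2, 1/5), H(Y|X=0) = 0.4472, weight P(X=0) = 5/12
  P(Y|X=1) = (4/7, 2/7, 1/7), H(Y|X=1) = 0.4151, weight P(X=1) = 7/12
H(Y|X) = 0.4284 dits

H(X) + H(Y|X) = 0.2950 + 0.4284 = 0.7234 dits

Both sides equal 0.7234 dits. ✓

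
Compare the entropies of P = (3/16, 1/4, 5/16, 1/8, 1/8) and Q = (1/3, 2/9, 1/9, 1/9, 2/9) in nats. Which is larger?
P

Computing entropies in nats:
H(P) = 1.5438
H(Q) = 1.5230

Distribution P has higher entropy.

Intuition: The distribution closer to uniform (more spread out) has higher entropy.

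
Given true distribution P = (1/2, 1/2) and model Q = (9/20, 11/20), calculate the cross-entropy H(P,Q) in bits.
1.0072 bits

Cross-entropy: H(P,Q) = -Σ p(x) log q(x)

Alternatively: H(P,Q) = H(P) + D_KL(P||Q)
H(P) = 1.0000 bits
D_KL(P||Q) = 0.0072 bits

H(P,Q) = 1.0000 + 0.0072 = 1.0072 bits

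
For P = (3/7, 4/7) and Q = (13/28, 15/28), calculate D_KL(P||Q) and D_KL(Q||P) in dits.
D_KL(P||Q) = 0.0011, D_KL(Q||P) = 0.0011

KL divergence is not symmetric: D_KL(P||Q) ≠ D_KL(Q||P) in general.

D_KL(P||Q) = 0.0011 dits
D_KL(Q||P) = 0.0011 dits

In this case they happen to be equal (to 4 decimal places).

This asymmetry is why KL divergence is not a true distance metric.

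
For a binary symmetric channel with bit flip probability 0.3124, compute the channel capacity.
0.1041 bits

For a binary symmetric channel (BSC) with error probability p:
Capacity C = 1 - H(p) bits per symbol

where H(p) = -p log₂(p) - (1-p) log₂(1-p) is the binary entropy function.

H(0.3124) = 0.8959 bits
C = 1 - 0.8959 = 0.1041 bits per symbol

This means we can reliably transmit up to 0.1041 bits of information per channel use.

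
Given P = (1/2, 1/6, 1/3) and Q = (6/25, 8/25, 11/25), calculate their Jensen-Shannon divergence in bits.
0.0567 bits

Jensen-Shannon divergence is:
JSD(P||Q) = 0.5 × D_KL(P||M) + 0.5 × D_KL(Q||M)
where M = 0.5 × (P + Q) is the mixture distribution.

M = 0.5 × (1/2, 1/6, 1/3) + 0.5 × (6/25, 8/25, 11/25) = (0.37, 0.243333, 0.386667)

D_KL(P||M) = 0.0548 bits
D_KL(Q||M) = 0.0586 bits

JSD(P||Q) = 0.5 × 0.0548 + 0.5 × 0.0586 = 0.0567 bits

Unlike KL divergence, JSD is symmetric and bounded: 0 ≤ JSD ≤ log(2).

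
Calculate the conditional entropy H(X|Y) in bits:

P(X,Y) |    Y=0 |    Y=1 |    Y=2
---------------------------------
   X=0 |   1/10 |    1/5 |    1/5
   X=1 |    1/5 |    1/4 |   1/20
0.9020 bits

Using the chain rule: H(X|Y) = H(X,Y) - H(Y)

First, compute H(X,Y) = 2.4414 bits

Marginal P(Y) = (3/10, 9/20, 1/4)
H(Y) = 1.5395 bits

H(X|Y) = H(X,Y) - H(Y) = 2.4414 - 1.5395 = 0.9020 bits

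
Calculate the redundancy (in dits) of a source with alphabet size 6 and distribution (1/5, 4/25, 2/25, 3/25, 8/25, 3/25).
0.0439 dits

Redundancy measures how far a source is from maximum entropy:
R = H_max - H(X)

Maximum entropy for 6 symbols: H_max = log_10(6) = 0.7782 dits
Actual entropy: H(X) = 0.7342 dits
Redundancy: R = 0.7782 - 0.7342 = 0.0439 dits

This redundancy represents potential for compression: the source could be compressed by 0.0439 dits per symbol.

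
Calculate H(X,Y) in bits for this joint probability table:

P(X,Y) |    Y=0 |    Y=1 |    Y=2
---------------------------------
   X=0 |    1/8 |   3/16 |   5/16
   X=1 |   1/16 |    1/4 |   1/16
2.3522 bits

Joint entropy is H(X,Y) = -Σ_{x,y} p(x,y) log p(x,y).

Summing over all non-zero entries:
H(X,Y) = -[1/8·log_2(1/8) + 3/16·log_2(3/16) + 5/16·log_2(5/16) + 1/16·log_2(1/16) + 1/4·log_2(1/4) + 1/16·log_2(1/16)]
H(X,Y) = 2.3522 bits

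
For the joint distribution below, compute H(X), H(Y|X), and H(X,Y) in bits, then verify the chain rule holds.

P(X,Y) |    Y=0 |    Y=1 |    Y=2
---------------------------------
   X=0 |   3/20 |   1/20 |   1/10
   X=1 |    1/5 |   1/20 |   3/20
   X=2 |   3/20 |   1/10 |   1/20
H(X,Y) = 3.0087, H(X) = 1.5710, H(Y|X) = 1.4377 (all in bits)

Chain rule: H(X,Y) = H(X) + H(Y|X)

Left side — joint entropy directly:
H(X,Y) = -Σ p(x,y) log p(x,y) = 3.0087 bits

Right side — compute H(Y|X) from the conditional distributions:
P(X) = (3/10, 2/5, 3/10), so H(X) = 1.5710 bits
H(Y|X) = Σ_x P(X=x) · H(Y|X=x):
  P(Y|X=0) = (1/2, 1/6, 1/3), H(Y|X=0) = 1.4591, weight P(X=0) = 3/10
  P(Y|X=1) = (1/2, 1/8, 3/8), H(Y|X=1) = 1.4056, weight P(X=1) = 2/5
  P(Y|X=2) = (1/2, 1/3, 1/6), H(Y|X=2) = 1.4591, weight P(X=2) = 3/10
H(Y|X) = 1.4377 bits

H(X) + H(Y|X) = 1.5710 + 1.4377 = 3.0087 bits

Both sides equal 3.0087 bits. ✓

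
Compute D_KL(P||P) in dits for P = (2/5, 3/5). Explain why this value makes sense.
0.0000 dits

KL divergence satisfies the Gibbs inequality: D_KL(P||Q) ≥ 0 for all distributions P, Q.

D_KL(P||Q) = Σ p(x) log(p(x)/q(x))
Each term is p(x) × log_10(p(x)/p(x)) = p(x) × log_10(1) = 0, so the sum is 0.
D_KL(P||Q) = 0.0000 dits

When P = Q, the KL divergence is exactly 0, as there is no 'divergence' between identical distributions.

This non-negativity is a fundamental property: relative entropy cannot be negative because it measures how different Q is from P.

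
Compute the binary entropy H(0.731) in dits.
0.2529 dits

The binary entropy function is:
H(p) = -p log(p) - (1-p) log(1-p)

H(0.731) = -0.731 × log_10(0.731) - 0.269 × log_10(0.269)
H(0.731) = 0.2529 dits

Note: Binary entropy is maximized at p=0.5 (H=1 bit) and minimized at p=0 or p=1 (H=0).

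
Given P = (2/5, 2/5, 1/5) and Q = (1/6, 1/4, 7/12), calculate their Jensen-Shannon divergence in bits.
0.1190 bits

Jensen-Shannon divergence is:
JSD(P||Q) = 0.5 × D_KL(P||M) + 0.5 × D_KL(Q||M)
where M = 0.5 × (P + Q) is the mixture distribution.

M = 0.5 × (2/5, 2/5, 1/5) + 0.5 × (1/6, 1/4, 7/12) = (0.283333, 13/40, 0.391667)

D_KL(P||M) = 0.1249 bits
D_KL(Q||M) = 0.1130 bits

JSD(P||Q) = 0.5 × 0.1249 + 0.5 × 0.1130 = 0.1190 bits

Unlike KL divergence, JSD is symmetric and bounded: 0 ≤ JSD ≤ log(2).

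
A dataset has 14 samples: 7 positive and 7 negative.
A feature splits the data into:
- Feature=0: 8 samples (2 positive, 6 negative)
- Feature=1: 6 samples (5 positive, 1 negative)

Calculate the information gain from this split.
0.2578 bits

Information Gain = H(Y) - H(Y|Feature)

Before split:
P(positive) = 7/14 = 0.5000
H(Y) = 1.0000 bits

After split:
Feature=0: H = 0.8113 bits (weight = 8/14)
Feature=1: H = 0.6500 bits (weight = 6/14)
H(Y|Feature) = (8/14)×0.8113 + (6/14)×0.6500 = 0.7422 bits

Information Gain = 1.0000 - 0.7422 = 0.2578 bits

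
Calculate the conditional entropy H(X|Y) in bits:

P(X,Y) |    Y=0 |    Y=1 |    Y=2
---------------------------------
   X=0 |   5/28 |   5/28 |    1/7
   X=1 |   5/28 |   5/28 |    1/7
1.0000 bits

Using the chain rule: H(X|Y) = H(X,Y) - H(Y)

First, compute H(X,Y) = 2.5774 bits

Marginal P(Y) = (5/14, 5/14, 2/7)
H(Y) = 1.5774 bits

H(X|Y) = H(X,Y) - H(Y) = 2.5774 - 1.5774 = 1.0000 bits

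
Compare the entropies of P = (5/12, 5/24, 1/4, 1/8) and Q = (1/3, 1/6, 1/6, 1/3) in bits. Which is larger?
Q

Computing entropies in bits:
H(P) = 1.8727
H(Q) = 1.9183

Distribution Q has higher entropy.

Intuition: The distribution closer to uniform (more spread out) has higher entropy.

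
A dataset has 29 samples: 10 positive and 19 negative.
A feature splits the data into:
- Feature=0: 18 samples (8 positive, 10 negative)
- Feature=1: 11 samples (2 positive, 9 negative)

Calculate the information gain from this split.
0.0548 bits

Information Gain = H(Y) - H(Y|Feature)

Before split:
P(positive) = 10/29 = 0.3448
H(Y) = 0.9294 bits

After split:
Feature=0: H = 0.9911 bits (weight = 18/29)
Feature=1: H = 0.6840 bits (weight = 11/29)
H(Y|Feature) = (18/29)×0.9911 + (11/29)×0.6840 = 0.8746 bits

Information Gain = 0.9294 - 0.8746 = 0.0548 bits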